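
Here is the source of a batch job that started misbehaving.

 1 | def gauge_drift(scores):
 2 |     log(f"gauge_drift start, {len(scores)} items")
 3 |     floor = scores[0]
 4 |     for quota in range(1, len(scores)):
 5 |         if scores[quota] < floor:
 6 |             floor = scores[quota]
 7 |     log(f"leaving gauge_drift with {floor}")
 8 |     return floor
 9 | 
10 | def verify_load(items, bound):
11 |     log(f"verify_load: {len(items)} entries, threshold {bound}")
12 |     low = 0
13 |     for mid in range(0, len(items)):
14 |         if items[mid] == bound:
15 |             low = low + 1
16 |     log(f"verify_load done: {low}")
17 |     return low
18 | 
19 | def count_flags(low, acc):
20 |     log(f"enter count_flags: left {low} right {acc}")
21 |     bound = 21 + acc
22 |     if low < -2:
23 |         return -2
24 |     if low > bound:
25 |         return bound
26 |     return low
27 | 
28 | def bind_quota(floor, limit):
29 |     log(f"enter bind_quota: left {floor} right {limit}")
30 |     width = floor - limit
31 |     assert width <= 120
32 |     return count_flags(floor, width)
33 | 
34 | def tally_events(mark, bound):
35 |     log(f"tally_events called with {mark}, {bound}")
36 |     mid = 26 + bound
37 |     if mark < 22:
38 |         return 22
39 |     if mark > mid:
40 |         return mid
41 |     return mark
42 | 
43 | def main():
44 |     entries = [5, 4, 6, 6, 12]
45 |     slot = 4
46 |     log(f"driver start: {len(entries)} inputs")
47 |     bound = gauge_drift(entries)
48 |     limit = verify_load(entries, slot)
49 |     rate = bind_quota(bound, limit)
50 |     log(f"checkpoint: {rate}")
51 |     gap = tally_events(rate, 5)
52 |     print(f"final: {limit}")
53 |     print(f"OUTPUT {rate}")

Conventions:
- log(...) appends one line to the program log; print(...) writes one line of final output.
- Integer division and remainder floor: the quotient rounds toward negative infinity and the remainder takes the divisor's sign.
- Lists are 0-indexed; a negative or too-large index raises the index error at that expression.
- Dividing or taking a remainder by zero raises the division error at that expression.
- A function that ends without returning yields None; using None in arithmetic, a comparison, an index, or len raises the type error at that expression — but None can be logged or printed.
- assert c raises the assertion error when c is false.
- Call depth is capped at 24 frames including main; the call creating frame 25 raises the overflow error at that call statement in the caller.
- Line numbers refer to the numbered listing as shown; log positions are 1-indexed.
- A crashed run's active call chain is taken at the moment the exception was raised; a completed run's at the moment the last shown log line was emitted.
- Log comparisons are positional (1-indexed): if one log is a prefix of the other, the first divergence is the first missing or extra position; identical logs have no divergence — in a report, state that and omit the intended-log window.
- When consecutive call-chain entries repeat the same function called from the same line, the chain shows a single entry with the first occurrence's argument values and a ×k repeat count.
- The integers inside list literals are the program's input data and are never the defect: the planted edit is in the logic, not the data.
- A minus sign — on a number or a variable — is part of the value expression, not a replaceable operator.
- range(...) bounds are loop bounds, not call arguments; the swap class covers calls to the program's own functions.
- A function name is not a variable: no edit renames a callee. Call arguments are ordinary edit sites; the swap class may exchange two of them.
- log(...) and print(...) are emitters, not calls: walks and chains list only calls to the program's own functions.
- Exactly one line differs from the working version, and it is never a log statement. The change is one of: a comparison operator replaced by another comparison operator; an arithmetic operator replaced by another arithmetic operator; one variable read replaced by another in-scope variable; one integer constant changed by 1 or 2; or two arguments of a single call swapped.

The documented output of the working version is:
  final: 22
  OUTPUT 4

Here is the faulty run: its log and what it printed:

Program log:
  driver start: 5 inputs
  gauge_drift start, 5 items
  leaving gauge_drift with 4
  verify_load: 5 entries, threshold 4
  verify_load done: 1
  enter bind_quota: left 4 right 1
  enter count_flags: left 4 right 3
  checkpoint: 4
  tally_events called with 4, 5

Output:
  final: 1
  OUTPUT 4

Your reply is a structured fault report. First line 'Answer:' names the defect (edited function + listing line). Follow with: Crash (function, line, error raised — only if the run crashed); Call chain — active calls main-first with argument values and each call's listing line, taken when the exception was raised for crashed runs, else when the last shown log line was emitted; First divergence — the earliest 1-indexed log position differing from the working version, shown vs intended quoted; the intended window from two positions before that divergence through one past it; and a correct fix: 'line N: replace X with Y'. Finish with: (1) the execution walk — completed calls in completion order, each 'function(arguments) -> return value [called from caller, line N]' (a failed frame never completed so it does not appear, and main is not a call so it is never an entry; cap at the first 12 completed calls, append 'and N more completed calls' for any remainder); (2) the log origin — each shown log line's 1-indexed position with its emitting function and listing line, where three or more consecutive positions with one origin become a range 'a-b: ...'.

Answer: the defect is in main at line 52.
The tell: The two runs log identically and part ways only at the printed values.
Call chain: main -> tally_events(4, 5) (called at line 51).
First divergence: there is none — every log position agrees.
Execution walk:
  gauge_drift([5, 4, 6, 6, 12]) -> 4  [called from main, line 47]
  verify_load([5, 4, 6, 6, 12], 4) -> 1  [called from main, line 48]
  count_flags(4, 3) -> 4  [called from bind_quota, line 32]
  bind_quota(4, 1) -> 4  [called from main, line 49]
  tally_events(4, 5) -> 22  [called from main, line 51]
Log origin:
  1: from main, line 46
  2: from gauge_drift, line 2
  3: from gauge_drift, line 7
  4: from verify_load, line 11
  5: from verify_load, line 16
  6: from bind_quota, line 29
  7: from count_flags, line 20
  8: from main, line 50
  9: from tally_events, line 35
A correct fix: line 52: replace `limit` with `gap`.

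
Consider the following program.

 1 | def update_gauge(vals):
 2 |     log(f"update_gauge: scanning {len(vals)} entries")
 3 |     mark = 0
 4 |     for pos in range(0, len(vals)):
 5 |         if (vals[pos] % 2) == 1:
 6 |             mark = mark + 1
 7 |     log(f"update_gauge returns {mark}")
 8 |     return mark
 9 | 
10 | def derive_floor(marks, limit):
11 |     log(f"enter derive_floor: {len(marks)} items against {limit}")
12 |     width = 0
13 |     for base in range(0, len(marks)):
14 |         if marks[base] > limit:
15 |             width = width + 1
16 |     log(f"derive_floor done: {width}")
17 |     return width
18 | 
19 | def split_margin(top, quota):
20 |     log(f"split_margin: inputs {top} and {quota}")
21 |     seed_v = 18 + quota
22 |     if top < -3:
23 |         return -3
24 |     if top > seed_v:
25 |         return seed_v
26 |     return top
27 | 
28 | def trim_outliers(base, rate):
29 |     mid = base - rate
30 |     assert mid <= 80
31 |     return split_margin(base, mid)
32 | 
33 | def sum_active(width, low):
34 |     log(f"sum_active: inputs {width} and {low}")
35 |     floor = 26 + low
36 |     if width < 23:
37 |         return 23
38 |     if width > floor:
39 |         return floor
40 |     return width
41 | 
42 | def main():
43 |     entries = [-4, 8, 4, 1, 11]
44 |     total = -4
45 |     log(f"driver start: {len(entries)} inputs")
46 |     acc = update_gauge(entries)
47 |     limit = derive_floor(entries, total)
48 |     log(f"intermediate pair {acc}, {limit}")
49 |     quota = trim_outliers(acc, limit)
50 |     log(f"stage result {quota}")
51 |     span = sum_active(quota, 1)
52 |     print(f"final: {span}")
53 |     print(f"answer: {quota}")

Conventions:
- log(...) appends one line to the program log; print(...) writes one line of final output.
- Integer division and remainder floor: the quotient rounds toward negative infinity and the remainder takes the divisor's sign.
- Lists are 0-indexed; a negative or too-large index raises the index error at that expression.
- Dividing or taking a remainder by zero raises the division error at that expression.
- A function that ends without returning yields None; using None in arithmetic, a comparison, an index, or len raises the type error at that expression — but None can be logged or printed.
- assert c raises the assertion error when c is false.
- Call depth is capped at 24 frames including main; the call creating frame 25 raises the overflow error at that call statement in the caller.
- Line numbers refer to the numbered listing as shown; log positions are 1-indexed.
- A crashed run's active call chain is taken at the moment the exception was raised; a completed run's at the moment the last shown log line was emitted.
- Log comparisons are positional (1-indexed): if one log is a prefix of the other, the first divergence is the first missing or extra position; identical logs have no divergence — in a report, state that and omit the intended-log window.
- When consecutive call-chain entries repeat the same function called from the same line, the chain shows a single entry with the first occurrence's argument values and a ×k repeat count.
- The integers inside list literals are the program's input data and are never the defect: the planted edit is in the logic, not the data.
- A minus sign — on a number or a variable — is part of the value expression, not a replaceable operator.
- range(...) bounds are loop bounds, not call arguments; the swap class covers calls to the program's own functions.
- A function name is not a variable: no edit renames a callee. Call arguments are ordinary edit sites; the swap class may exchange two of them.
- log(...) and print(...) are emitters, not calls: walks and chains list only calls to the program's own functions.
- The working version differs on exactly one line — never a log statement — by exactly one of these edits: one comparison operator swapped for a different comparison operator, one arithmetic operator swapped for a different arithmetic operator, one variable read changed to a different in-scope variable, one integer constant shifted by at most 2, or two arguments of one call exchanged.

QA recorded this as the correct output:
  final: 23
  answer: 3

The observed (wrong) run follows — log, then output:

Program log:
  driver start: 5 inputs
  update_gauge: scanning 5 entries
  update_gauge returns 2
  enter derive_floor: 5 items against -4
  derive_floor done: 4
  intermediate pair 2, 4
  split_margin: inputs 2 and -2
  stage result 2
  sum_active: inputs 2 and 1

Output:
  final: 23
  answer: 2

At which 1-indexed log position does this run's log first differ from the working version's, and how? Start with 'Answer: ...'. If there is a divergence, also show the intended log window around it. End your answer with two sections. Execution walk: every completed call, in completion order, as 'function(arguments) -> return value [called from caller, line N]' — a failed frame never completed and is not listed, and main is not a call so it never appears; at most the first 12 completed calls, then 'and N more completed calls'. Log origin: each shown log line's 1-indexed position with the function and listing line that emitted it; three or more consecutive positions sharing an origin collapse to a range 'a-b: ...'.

Answer: position 3 — the shown line 'update_gauge returns 2' should read 'update_gauge returns 3'.
Intended log window:
  1: driver start: 5 inputs
  2: update_gauge: scanning 5 entries
  3: update_gauge returns 3
  4: enter derive_floor: 5 items against -4
Execution walk:
  update_gauge([-4, 8, 4, 1, 11]) -> 2  [called from main, line 46]
  derive_floor([-4, 8, 4, 1, 11], -4) -> 4  [called from main, line 47]
  split_margin(2, -2) -> 2  [called from trim_outliers, line 31]
  trim_outliers(2, 4) -> 2  [called from main, line 49]
  sum_active(2, 1) -> 23  [called from main, line 51]
Log line origins:
  1 — main, line 45
  2 — update_gauge, line 2
  3 — update_gauge, line 7
  4 — derive_floor, line 11
  5 — derive_floor, line 16
  6 — main, line 48
  7 — split_margin, line 20
  8 — main, line 50
  9 — sum_active, line 34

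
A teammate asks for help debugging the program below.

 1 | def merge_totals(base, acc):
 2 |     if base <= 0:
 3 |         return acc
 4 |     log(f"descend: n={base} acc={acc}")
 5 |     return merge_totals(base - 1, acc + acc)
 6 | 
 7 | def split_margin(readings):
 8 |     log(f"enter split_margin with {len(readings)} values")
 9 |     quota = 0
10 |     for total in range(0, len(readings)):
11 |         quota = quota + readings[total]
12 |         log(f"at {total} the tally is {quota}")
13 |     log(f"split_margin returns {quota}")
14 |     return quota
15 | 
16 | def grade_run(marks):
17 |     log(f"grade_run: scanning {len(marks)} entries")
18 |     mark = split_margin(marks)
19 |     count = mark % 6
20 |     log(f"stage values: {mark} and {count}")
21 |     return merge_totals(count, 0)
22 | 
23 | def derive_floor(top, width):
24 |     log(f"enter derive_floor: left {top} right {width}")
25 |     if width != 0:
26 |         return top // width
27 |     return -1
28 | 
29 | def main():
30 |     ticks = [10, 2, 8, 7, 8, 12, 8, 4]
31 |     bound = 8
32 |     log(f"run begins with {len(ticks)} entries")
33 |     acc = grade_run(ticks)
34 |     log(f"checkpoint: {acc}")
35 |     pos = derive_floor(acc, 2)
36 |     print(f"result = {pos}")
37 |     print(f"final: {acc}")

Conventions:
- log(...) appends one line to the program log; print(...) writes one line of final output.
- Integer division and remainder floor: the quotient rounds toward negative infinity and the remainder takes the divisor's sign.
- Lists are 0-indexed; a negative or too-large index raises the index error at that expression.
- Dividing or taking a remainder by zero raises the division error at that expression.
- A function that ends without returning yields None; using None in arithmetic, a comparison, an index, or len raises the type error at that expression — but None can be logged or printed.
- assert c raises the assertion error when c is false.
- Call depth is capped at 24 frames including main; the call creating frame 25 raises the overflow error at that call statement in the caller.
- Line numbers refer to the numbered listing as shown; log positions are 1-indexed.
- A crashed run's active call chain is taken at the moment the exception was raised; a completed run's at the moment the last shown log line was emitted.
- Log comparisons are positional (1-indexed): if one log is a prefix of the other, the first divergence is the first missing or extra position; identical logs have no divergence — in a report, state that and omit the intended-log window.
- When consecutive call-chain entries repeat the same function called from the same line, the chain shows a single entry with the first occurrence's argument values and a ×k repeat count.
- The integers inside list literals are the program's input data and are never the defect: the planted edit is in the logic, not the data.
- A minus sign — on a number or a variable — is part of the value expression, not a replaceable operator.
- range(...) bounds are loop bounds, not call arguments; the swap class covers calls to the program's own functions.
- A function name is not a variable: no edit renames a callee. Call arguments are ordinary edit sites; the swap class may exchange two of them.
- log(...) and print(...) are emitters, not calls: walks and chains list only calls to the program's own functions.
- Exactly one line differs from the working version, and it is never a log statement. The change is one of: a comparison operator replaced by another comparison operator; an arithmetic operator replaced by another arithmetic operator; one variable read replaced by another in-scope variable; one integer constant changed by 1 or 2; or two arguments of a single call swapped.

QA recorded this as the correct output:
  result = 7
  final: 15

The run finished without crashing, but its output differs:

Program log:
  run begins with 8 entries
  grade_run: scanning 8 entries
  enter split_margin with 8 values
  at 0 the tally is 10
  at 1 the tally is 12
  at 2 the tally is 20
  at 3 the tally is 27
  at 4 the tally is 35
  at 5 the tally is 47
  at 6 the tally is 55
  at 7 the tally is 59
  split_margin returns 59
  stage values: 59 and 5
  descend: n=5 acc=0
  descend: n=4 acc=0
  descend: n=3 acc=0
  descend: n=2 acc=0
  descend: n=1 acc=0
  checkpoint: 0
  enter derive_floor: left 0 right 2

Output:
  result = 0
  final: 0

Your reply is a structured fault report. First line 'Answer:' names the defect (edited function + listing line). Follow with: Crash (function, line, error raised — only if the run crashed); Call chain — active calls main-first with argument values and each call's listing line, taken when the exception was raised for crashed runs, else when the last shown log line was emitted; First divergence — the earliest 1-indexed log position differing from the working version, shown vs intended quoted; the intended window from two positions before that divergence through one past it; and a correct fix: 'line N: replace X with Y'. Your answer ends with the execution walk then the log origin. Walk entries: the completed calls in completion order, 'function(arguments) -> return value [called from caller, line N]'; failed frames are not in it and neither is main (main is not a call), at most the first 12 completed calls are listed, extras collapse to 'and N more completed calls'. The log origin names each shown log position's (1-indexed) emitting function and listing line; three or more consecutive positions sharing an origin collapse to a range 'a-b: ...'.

Answer: the defect is in merge_totals at line 5.
Core observation: The log first diverges at position 15: the faulty run prints 'descend: n=4 acc=0' where the working version prints 'descend: n=4 acc=5'.
Call chain: main -> derive_floor(0, 2) (called at line 35).
First divergence: position 15 — shown 'descend: n=4 acc=0', intended 'descend: n=4 acc=5'.
Intended log window:
  13: stage values: 59 and 5
  14: descend: n=5 acc=0
  15: descend: n=4 acc=5
  16: descend: n=3 acc=9
Execution walk:
  split_margin([10, 2, 8, 7, 8, 12, 8, 4]) -> 59  [called from grade_run, line 18]
  merge_totals(0, 0) -> 0  [called from merge_totals, line 5]
  merge_totals(1, 0) -> 0  [called from merge_totals, line 5]
  merge_totals(2, 0) -> 0  [called from merge_totals, line 5]
  merge_totals(3, 0) -> 0  [called from merge_totals, line 5]
  merge_totals(4, 0) -> 0  [called from merge_totals, line 5]
  merge_totals(5, 0) -> 0  [called from grade_run, line 21]
  grade_run([10, 2, 8, 7, 8, 12, 8, 4]) -> 0  [called from main, line 33]
  derive_floor(0, 2) -> 0  [called from main, line 35]
Log origins:
  1: logged in main at line 32
  2: logged in grade_run at line 17
  3: logged in split_margin at line 8
  4-11: logged in split_margin at line 12
  12: logged in split_margin at line 13
  13: logged in grade_run at line 20
  14-18: logged in merge_totals at line 4
  19: logged in main at line 34
  20: logged in derive_floor at line 24
A correct fix: line 5: replace `acc + acc` with `acc + base`.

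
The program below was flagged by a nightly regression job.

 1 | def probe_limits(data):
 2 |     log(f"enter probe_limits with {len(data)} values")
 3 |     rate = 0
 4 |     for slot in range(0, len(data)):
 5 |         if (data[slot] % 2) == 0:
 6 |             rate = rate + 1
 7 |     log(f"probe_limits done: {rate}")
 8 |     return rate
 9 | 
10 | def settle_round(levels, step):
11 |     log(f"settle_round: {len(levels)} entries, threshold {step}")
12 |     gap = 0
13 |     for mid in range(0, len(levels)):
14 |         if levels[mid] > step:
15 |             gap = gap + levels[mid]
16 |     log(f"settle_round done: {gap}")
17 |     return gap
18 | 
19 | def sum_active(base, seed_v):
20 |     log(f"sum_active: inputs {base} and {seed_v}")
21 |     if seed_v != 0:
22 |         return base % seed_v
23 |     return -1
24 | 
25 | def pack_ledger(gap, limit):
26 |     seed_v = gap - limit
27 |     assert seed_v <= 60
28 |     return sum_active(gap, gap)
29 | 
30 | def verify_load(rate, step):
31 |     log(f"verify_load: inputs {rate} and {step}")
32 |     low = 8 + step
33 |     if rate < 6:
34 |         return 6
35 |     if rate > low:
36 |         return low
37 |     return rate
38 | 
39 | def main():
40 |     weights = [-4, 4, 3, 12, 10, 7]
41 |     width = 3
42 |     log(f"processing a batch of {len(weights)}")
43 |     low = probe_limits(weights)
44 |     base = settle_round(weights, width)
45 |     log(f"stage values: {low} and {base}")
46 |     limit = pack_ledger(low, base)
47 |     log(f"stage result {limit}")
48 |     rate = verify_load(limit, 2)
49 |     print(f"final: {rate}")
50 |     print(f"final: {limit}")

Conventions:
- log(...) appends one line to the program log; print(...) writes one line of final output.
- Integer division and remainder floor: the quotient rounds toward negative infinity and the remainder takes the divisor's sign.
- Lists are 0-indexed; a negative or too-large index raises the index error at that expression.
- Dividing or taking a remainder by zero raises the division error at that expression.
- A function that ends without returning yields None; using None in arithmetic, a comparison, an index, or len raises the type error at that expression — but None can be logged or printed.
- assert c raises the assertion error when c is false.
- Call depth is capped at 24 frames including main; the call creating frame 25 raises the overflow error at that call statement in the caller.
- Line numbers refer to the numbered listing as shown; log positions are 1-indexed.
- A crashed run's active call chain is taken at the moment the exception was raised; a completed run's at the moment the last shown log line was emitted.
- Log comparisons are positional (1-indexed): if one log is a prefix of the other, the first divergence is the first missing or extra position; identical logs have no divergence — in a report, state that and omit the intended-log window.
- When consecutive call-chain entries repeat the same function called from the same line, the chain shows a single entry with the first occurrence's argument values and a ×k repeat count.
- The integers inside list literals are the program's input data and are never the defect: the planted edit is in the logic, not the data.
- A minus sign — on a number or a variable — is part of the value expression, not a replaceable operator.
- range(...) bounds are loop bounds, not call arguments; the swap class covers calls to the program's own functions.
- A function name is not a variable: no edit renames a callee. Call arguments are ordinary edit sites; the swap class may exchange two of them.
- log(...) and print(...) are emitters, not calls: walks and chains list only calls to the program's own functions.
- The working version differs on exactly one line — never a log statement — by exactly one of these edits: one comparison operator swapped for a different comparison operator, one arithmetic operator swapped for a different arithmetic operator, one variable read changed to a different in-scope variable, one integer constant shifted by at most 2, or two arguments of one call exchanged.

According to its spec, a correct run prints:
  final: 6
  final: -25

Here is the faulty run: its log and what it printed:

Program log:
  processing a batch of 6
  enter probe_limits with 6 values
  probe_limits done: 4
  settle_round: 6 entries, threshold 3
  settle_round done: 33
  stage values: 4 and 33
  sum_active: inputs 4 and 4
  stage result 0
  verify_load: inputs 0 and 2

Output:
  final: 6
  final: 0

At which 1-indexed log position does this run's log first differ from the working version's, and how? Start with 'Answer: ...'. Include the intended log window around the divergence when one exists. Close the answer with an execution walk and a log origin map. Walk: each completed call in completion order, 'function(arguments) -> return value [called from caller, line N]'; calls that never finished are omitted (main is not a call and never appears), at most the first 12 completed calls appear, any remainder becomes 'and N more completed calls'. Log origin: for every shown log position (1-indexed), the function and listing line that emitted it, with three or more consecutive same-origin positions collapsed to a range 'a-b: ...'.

Answer: position 7 — the shown line 'sum_active: inputs 4 and 4' should read 'sum_active: inputs 4 and -29'.
Intended log window:
  5: settle_round done: 33
  6: stage values: 4 and 33
  7: sum_active: inputs 4 and -29
  8: stage result -25
Execution walk:
  probe_limits([-4, 4, 3, 12, 10, 7]) -> 4  [called from main, line 43]
  settle_round([-4, 4, 3, 12, 10, 7], 3) -> 33  [called from main, line 44]
  sum_active(4, 4) -> 0  [called from pack_ledger, line 28]
  pack_ledger(4, 33) -> 0  [called from main, line 46]
  verify_load(0, 2) -> 6  [called from main, line 48]
Log line origins:
  1: emitted by main (line 42)
  2: emitted by probe_limits (line 2)
  3: emitted by probe_limits (line 7)
  4: emitted by settle_round (line 11)
  5: emitted by settle_round (line 16)
  6: emitted by main (line 45)
  7: emitted by sum_active (line 20)
  8: emitted by main (line 47)
  9: emitted by verify_load (line 31)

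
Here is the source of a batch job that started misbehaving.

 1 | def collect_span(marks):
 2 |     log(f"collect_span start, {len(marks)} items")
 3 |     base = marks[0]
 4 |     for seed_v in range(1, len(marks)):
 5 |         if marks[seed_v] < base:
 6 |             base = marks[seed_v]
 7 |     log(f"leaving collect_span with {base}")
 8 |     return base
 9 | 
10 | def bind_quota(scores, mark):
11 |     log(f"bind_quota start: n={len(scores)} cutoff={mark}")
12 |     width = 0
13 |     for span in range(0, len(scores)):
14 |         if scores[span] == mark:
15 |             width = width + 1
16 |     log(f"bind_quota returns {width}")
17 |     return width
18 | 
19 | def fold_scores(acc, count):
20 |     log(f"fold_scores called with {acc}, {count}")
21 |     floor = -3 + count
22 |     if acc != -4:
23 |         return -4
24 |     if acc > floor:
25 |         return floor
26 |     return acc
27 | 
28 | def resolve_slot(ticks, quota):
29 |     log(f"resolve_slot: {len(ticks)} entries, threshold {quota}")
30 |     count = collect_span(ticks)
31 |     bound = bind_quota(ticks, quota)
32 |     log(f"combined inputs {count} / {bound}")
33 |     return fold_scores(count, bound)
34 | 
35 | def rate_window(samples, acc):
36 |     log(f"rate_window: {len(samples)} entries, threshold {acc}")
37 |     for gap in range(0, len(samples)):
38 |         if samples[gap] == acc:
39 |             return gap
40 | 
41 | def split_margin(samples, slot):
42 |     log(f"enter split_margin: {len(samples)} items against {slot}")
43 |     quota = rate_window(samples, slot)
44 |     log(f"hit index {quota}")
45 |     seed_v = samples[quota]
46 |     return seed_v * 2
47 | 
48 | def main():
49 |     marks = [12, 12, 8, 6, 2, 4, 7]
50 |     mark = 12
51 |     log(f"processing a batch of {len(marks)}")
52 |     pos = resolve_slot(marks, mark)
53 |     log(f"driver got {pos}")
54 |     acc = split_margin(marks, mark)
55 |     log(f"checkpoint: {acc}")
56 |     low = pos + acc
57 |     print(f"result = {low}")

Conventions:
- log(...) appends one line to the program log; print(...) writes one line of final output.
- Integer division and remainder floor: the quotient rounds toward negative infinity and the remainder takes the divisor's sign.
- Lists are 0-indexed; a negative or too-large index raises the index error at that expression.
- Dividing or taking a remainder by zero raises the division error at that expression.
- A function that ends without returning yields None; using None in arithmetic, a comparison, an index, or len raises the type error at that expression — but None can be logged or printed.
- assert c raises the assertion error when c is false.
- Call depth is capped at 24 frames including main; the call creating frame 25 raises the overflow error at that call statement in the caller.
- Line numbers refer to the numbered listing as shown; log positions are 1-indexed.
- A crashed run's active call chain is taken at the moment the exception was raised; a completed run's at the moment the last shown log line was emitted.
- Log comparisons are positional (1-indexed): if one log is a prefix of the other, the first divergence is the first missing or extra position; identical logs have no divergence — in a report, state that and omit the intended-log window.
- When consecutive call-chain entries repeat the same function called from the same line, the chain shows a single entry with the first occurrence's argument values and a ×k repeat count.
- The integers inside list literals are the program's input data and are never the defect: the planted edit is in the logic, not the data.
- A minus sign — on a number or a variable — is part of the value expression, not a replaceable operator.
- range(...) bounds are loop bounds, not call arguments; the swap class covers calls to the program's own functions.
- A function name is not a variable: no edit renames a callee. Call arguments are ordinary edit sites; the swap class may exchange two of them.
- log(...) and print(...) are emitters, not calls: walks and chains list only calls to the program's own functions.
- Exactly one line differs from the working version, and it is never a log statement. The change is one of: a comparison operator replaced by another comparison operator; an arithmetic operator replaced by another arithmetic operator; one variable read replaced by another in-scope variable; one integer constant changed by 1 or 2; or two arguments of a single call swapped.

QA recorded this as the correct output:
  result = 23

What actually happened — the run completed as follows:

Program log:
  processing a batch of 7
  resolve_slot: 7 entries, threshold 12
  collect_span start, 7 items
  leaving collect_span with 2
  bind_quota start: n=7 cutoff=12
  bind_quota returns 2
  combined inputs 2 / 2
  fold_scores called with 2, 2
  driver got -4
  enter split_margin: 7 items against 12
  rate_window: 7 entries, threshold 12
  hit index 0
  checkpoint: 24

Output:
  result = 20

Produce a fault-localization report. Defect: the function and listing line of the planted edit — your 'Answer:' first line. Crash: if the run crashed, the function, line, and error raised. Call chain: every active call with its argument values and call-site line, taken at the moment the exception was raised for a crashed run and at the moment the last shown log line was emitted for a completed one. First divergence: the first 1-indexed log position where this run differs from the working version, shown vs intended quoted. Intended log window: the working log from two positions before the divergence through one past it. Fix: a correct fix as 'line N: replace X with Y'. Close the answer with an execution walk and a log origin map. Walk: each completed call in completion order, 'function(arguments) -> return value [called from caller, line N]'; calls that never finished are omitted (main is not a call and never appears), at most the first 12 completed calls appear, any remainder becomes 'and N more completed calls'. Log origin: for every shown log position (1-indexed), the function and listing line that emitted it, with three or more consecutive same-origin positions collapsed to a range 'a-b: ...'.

Answer: the defect is in fold_scores at line 22.
Core observation: Everything matches until log position 9, which reads 'driver got -4' in place of 'driver got -1'.
Call chain: main.
First divergence: position 9; shown 'driver got -4' vs intended 'driver got -1'.
Intended log window:
  7: combined inputs 2 / 2
  8: fold_scores called with 2, 2
  9: driver got -1
  10: enter split_margin: 7 items against 12
Execution walk:
  collect_span([12, 12, 8, 6, 2, 4, 7]) -> 2  [called from resolve_slot, line 30]
  bind_quota([12, 12, 8, 6, 2, 4, 7], 12) -> 2  [called from resolve_slot, line 31]
  fold_scores(2, 2) -> -4  [called from resolve_slot, line 33]
  resolve_slot([12, 12, 8, 6, 2, 4, 7], 12) -> -4  [called from main, line 52]
  rate_window([12, 12, 8, 6, 2, 4, 7], 12) -> 0  [called from split_margin, line 43]
  split_margin([12, 12, 8, 6, 2, 4, 7], 12) -> 24  [called from main, line 54]
Log origins:
  1: from main, line 51
  2: from resolve_slot, line 29
  3: from collect_span, line 2
  4: from collect_span, line 7
  5: from bind_quota, line 11
  6: from bind_quota, line 16
  7: from resolve_slot, line 32
  8: from fold_scores, line 20
  9: from main, line 53
  10: from split_margin, line 42
  11: from rate_window, line 36
  12: from split_margin, line 44
  13: from main, line 55
A correct fix: line 22: replace `!=` with `<`.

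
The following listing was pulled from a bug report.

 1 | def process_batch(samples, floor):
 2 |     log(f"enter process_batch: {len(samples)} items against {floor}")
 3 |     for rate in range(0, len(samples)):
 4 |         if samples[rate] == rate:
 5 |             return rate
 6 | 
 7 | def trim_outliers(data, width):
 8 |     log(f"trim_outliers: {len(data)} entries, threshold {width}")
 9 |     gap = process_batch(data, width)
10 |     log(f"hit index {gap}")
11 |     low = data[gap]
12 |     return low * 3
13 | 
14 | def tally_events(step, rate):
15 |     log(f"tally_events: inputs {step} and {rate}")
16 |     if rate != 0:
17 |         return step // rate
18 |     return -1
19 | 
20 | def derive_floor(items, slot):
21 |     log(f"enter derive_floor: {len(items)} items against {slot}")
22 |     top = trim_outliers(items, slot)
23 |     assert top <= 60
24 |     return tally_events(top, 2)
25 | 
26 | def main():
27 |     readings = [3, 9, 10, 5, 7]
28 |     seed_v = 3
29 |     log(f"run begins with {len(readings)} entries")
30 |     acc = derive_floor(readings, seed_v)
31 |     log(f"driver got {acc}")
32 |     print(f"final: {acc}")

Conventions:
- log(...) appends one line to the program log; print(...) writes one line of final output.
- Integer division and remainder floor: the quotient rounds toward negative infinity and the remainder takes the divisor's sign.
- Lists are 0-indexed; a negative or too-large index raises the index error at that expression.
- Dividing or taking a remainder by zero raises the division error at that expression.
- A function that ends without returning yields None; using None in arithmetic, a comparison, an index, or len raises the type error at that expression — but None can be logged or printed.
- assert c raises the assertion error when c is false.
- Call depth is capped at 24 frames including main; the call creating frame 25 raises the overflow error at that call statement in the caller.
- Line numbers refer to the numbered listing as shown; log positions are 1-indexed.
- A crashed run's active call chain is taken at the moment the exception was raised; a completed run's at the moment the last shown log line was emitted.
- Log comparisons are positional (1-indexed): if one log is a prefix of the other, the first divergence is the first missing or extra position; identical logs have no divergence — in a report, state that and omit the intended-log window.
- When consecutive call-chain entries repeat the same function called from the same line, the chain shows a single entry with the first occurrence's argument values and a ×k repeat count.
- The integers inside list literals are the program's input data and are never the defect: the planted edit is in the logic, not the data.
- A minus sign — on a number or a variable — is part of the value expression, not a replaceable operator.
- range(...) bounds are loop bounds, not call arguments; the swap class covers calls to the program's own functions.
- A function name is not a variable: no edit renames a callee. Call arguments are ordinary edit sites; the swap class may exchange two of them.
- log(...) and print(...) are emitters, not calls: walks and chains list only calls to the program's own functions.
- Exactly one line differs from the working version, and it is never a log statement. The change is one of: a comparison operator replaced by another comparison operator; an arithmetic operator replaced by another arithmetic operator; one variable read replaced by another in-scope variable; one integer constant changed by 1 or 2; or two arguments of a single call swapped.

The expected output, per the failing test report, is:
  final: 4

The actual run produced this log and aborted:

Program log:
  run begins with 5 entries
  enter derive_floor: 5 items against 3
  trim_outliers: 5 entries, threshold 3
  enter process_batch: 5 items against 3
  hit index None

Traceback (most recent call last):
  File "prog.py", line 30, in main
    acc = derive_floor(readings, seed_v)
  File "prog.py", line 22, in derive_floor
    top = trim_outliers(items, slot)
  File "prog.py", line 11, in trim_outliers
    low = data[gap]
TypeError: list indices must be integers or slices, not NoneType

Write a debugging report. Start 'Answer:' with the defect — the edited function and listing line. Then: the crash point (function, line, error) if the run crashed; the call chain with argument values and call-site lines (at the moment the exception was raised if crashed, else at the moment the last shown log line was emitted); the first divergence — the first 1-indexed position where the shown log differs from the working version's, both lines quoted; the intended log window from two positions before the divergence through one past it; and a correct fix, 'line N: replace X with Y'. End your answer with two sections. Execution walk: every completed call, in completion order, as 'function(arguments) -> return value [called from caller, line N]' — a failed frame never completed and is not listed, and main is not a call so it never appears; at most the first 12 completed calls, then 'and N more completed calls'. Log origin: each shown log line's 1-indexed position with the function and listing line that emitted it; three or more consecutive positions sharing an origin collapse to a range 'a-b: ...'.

Answer: the defect is in process_batch at line 4.
Core observation: Everything matches until log position 5, which reads 'hit index None' in place of 'hit index 0'.
Crash: trim_outliers, line 11, TypeError.
Call chain: main -> derive_floor([3, 9, 10, 5, 7], 3) (called at line 30) -> trim_outliers([3, 9, 10, 5, 7], 3) (called at line 22).
First divergence: at position 5 the run shows 'hit index None' where the working version logs 'hit index 0'.
Intended log window:
  3: trim_outliers: 5 entries, threshold 3
  4: enter process_batch: 5 items against 3
  5: hit index 0
  6: tally_events: inputs 9 and 2
Execution walk:
  process_batch([3, 9, 10, 5, 7], 3) -> None  [called from trim_outliers, line 9]
Origin of each log line:
  1 — main, line 29
  2 — derive_floor, line 21
  3 — trim_outliers, line 8
  4 — process_batch, line 2
  5 — trim_outliers, line 10
A correct fix: line 4: replace `samples[rate] == rate` with `samples[rate] == floor`.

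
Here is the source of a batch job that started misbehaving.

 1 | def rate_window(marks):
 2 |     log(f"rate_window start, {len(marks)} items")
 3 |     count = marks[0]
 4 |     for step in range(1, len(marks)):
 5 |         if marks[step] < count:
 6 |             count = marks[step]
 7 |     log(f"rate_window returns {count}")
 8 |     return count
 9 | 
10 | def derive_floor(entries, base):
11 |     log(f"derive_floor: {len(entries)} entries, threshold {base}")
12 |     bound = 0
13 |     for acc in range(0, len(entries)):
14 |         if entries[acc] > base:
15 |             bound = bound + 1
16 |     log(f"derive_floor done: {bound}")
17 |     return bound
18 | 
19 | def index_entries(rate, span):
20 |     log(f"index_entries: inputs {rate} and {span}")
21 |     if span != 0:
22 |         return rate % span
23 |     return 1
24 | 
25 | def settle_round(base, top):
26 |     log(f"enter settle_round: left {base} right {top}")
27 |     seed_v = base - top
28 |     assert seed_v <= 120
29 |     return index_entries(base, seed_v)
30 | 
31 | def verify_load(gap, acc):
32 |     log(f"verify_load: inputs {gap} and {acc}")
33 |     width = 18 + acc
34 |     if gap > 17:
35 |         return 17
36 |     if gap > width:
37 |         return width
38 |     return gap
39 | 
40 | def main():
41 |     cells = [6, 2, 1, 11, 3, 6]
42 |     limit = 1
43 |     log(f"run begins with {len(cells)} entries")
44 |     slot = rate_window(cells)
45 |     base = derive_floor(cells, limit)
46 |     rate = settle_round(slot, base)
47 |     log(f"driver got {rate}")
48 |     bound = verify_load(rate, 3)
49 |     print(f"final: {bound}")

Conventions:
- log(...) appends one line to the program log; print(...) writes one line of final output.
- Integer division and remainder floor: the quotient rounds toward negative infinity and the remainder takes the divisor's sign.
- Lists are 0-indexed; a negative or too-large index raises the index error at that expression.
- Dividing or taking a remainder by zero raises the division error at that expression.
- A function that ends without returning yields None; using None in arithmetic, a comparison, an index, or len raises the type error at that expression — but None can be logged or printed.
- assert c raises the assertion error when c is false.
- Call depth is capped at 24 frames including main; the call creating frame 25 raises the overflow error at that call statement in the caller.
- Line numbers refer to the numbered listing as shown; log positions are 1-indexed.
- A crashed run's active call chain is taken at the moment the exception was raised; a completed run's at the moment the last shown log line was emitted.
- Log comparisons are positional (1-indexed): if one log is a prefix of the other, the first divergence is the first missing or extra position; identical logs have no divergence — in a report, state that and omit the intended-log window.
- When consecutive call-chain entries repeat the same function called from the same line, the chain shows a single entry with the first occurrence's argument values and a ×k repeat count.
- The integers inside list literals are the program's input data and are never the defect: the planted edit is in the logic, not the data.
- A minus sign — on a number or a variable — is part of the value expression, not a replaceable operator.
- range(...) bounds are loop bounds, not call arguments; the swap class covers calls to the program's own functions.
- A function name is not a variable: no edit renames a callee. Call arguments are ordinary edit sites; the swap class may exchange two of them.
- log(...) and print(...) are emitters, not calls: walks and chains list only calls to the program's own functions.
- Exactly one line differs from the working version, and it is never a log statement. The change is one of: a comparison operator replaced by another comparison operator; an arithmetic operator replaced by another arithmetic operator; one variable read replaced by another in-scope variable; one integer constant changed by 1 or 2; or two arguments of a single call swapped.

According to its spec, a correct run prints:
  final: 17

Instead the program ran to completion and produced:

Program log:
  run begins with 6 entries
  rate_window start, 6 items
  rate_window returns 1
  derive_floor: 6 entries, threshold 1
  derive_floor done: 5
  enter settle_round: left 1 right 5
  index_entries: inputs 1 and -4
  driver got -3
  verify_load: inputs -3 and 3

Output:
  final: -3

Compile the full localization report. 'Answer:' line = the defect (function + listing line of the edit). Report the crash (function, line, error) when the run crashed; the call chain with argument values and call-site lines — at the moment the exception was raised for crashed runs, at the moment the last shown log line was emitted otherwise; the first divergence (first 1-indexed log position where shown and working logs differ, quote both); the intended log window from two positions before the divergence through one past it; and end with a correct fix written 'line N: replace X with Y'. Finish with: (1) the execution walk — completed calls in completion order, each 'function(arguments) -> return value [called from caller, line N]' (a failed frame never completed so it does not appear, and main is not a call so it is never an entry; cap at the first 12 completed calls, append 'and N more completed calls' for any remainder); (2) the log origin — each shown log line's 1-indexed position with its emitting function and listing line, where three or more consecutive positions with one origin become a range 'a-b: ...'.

Answer: the defect is in verify_load at line 34.
Key fact: The logs agree in full; only the final output differs.
Call chain: main -> verify_load(-3, 3) (called at line 48).
First divergence: none; the two logs match at every position.
Execution walk:
  rate_window([6, 2, 1, 11, 3, 6]) -> 1  [called from main, line 44]
  derive_floor([6, 2, 1, 11, 3, 6], 1) -> 5  [called from main, line 45]
  index_entries(1, -4) -> -3  [called from settle_round, line 29]
  settle_round(1, 5) -> -3  [called from main, line 46]
  verify_load(-3, 3) -> -3  [called from main, line 48]
Log origin:
  1: logged in main at line 43
  2: logged in rate_window at line 2
  3: logged in rate_window at line 7
  4: logged in derive_floor at line 11
  5: logged in derive_floor at line 16
  6: logged in settle_round at line 26
  7: logged in index_entries at line 20
  8: logged in main at line 47
  9: logged in verify_load at line 32
A correct fix: line 34: replace `>` with `<`.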